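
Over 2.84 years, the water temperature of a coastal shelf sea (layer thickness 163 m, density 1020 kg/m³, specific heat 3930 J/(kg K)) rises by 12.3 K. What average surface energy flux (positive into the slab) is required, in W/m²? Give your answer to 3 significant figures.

Areal heat capacity C = ρ c_p D = 1020 × 3930 × 163 = 6.53×10^8 J/(m^2 K).
Required heat per unit area: Q = C ΔT = 6.53×10^8 × 12.3 = 8.04×10^9 J/m².
Flux F = Q / Δt = 8.04×10^9 / 8.96×10^7 s = 89.7 W/m².

89.7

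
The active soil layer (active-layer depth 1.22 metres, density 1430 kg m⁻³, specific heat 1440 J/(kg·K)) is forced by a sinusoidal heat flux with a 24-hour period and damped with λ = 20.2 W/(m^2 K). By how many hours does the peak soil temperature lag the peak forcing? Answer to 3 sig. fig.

5.58 hours

Areal heat capacity C = ρ c_p D = 1430 × 1440 × 1.22 = 2.51×10^6 J/(m²·K).
ω = 2π / 86400 s = 7.27×10^-5 s⁻¹.
Phase lag φ = arctan(Cω/λ) = arctan(183/20.2) = 1.46 rad.
Time lag = φ / ω = 1.46 / 7.27×10^-5 = 20100 s = 5.58 hours.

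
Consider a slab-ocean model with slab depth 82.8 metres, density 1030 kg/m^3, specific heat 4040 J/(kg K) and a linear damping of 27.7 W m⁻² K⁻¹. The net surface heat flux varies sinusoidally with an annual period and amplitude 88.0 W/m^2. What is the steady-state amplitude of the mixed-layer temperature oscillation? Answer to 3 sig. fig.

Areal heat capacity C = ρ c_p D = 1030 × 4040 × 82.8 = 3.45×10^8 J/(m^2 K).
Angular frequency ω = 2π / T = 2π / 3.15×10^7 s = 1.99×10^-7 s⁻¹.
√((Cω)² + λ²) = √((68.6)² + 27.7²) = 74.0 W/(m²·K).
Amplitude A = F₀ / √((Cω)²+λ²) = 88.0 / 74.0 = 1.19 K.

1.19 K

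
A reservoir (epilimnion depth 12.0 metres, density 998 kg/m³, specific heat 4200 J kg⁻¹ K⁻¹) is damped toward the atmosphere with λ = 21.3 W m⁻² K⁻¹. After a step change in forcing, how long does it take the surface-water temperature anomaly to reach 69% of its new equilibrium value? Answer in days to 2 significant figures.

Areal heat capacity C = ρ c_p D = 998 × 4200 × 12.0 = 5.03×10^7 J/(m^2 K).
τ = C / λ = 5.03×10^7 / 21.3 = 2.36×10^6 s.
Fraction reached: 1 − e^(−t/τ) = 0.69 ⇒ t = −τ ln(1 − 0.69) = τ × 1.17.
t = 2.77×10^6 s = 32.0 days.

32 days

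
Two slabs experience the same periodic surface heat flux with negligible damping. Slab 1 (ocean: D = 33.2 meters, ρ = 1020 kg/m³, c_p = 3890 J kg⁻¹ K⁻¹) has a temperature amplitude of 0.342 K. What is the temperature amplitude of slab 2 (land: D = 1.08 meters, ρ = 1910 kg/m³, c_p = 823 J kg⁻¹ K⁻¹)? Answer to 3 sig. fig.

26.5 K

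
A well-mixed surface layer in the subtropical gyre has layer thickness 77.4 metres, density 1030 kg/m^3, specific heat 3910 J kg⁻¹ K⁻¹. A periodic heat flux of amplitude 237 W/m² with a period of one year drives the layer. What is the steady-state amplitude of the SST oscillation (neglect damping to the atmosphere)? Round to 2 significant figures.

Areal heat capacity C = ρ c_p D = 1030 × 3910 × 77.4 = 3.12×10^8 J m⁻² K⁻¹.
Angular frequency ω = 2π / T = 2π / 3.15×10^7 s = 1.99×10^-7 s⁻¹.
Cω = 3.12×10^8 × 1.99×10^-7 = 62.1 W/(m²·K).
Amplitude A = F₀ / (Cω) = 237 / 62.1 = 3.82 K.

3.8 K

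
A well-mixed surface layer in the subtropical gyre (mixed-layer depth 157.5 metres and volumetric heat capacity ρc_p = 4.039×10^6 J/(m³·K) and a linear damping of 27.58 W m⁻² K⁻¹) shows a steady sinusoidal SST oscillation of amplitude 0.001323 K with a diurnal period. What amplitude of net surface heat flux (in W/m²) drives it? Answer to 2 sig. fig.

Areal heat capacity C = ρc_p × D = 4.039×10^6 × 157.5 = 6.36×10^8 J/(m²·K).
ω = 2π / 86400 s = 7.27×10^-5 s⁻¹.
√((Cω)² + λ²) = √((46300)² + 27.58²) = 46300 W/(m²·K).
F₀ = A × √((Cω)²+λ²) = 0.001323 × 46300 = 61.2 W/m².

61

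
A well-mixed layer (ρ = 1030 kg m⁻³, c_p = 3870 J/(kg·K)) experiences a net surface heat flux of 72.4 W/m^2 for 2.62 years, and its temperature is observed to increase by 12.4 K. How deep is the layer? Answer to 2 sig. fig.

120 m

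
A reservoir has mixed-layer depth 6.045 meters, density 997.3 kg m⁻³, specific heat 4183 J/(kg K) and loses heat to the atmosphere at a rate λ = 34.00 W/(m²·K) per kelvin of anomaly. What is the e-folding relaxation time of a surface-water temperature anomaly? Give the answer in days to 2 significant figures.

8.6 days

Areal heat capacity C = ρ c_p D = 997.3 × 4183 × 6.045 = 2.52×10^7 J/(m^2 K).
Relaxation time τ = C / λ = 2.52×10^7 / 34.00 = 7.42×10^5 s.
In days: 7.42×10^5 s / (86400 s/day) = 8.58 days.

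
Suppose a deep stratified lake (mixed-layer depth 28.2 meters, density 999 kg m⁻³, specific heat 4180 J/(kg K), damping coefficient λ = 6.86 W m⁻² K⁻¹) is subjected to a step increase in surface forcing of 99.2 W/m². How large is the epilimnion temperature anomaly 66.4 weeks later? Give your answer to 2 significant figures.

Areal heat capacity C = ρ c_p D = 999 × 4180 × 28.2 = 1.18×10^8 J/(m²·K).
τ = C / λ = 1.18×10^8 / 6.86 = 1.72×10^7 s.
Equilibrium anomaly ΔT_eq = F / λ = 99.2 / 6.86 = 14.5 K.
t = 66.4 weeks = 4.02×10^7 s, so t/τ = 2.34.
ΔT(t) = ΔT_eq (1 − e^(−t/τ)) = 14.5 × (1 − e^−2.34) = 13.1 K.

13 K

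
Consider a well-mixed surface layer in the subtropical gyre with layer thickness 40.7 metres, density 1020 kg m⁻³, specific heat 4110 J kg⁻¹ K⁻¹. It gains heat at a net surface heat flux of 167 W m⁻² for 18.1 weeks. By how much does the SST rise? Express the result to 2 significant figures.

11 K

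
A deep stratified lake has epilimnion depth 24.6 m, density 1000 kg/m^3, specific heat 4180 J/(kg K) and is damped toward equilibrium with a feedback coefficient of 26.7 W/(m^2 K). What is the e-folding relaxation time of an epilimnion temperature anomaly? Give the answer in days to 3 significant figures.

Areal heat capacity C = ρ c_p D = 1000 × 4180 × 24.6 = 1.03×10^8 J m⁻² K⁻¹.
Relaxation time τ = C / λ = 1.03×10^8 / 26.7 = 3.85×10^6 s.
In days: 3.85×10^6 s / (86400 s/day) = 44.6 days.

44.6 days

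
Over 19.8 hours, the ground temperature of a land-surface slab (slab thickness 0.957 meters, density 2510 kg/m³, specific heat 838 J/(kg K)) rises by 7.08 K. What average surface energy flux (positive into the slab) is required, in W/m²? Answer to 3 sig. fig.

Areal heat capacity C = ρ c_p D = 2510 × 838 × 0.957 = 2.01×10^6 J/(m²·K).
Required heat per unit area: Q = C ΔT = 2.01×10^6 × 7.08 = 1.43×10^7 J/m².
Flux F = Q / Δt = 1.43×10^7 / 71300 s = 200 W/m².

200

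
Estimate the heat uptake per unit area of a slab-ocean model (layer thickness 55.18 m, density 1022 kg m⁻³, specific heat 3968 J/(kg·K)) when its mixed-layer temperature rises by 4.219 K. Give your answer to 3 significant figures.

9.44×10^8

Areal heat capacity C = ρ c_p D = 1022 × 3968 × 55.18 = 2.24×10^8 J/(m^2 K).
ΔQ = C ΔT = 2.24×10^8 × 4.219 = 9.44×10^8 J/m².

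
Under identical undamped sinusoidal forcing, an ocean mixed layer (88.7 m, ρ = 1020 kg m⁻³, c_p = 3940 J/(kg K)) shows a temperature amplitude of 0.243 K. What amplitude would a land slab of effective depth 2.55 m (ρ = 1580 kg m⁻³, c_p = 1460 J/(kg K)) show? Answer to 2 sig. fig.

15 K

C_ocean = 3.56×10^8 J/(m²·K); C_land = 5.88×10^6 J/(m²·K).
A ∝ 1/C ⇒ A_land = A_ocean × C_ocean/C_land = 0.243 × 60.6 = 14.7 K.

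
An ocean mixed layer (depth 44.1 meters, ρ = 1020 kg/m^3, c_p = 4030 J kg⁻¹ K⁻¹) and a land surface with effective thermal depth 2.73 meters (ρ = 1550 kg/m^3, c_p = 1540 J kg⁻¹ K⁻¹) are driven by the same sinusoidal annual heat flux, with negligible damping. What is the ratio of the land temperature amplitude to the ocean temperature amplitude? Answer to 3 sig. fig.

27.8

C_ocean = 1020 × 4030 × 44.1 = 1.81×10^8 J/(m²·K).
C_land = 1550 × 1540 × 2.73 = 6.52×10^6 J/(m²·K).
Undamped amplitude ∝ 1/C, so A_land/A_ocean = C_ocean/C_land = 27.8.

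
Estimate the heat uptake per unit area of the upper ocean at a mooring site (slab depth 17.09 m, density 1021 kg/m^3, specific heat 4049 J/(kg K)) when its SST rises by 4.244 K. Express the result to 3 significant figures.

Areal heat capacity C = ρ c_p D = 1021 × 4049 × 17.09 = 7.07×10^7 J m⁻² K⁻¹.
ΔQ = C ΔT = 7.07×10^7 × 4.244 = 3.00×10^8 J/m².

3.00×10^8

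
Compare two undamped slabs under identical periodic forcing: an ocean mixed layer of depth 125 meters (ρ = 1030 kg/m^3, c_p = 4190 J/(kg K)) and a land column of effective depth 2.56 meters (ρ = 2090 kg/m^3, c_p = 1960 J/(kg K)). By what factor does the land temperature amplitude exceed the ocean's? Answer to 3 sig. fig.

C_ocean = 1030 × 4190 × 125 = 5.39×10^8 J/(m²·K).
C_land = 2090 × 1960 × 2.56 = 1.05×10^7 J/(m²·K).
Undamped amplitude ∝ 1/C, so A_land/A_ocean = C_ocean/C_land = 51.4.

51.4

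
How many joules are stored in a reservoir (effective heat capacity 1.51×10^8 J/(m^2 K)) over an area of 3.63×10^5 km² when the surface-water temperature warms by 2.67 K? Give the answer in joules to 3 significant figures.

1.46×10^20 J

Areal heat capacity C = 1.51×10^8 J/(m^2 K) (given).
Heat per unit area: q = C ΔT = 1.51×10^8 × 2.67 = 4.03×10^8 J/m².
Total heat: Q = q × A = 4.03×10^8 × (3.63×10^5 × 10⁶ m²) = 1.46×10^20 J.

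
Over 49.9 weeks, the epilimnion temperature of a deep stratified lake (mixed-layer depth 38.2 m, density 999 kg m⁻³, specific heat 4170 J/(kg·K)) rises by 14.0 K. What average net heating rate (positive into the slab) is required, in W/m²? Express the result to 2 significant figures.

74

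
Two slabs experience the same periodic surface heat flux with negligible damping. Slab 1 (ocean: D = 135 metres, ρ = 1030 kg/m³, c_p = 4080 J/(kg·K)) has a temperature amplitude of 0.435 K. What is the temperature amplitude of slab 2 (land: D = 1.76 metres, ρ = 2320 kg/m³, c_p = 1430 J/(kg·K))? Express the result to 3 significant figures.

C_ocean = 5.67×10^8 J/(m²·K); C_land = 5.84×10^6 J/(m²·K).
A ∝ 1/C ⇒ A_land = A_ocean × C_ocean/C_land = 0.435 × 97.2 = 42.3 K.

42.3 K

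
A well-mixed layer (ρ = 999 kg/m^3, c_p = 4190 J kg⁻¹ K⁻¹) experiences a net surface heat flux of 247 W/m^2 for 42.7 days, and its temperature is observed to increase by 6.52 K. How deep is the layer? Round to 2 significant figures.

Heat input Q = F Δt = 247 × 3.69×10^6 s = 9.11×10^8 J/m².
Required areal heat capacity C = Q / ΔT = 1.40×10^8 J/(m²·K).
Depth D = C / (ρ c_p) = 1.40×10^8 / (999 × 4190) = 33.4 m.

33 m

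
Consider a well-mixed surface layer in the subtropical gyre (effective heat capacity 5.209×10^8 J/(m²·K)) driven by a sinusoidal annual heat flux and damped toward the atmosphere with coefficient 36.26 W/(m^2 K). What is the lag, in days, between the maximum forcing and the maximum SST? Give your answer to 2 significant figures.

Areal heat capacity C = 5.209×10^8 J/(m²·K) (given).
ω = 2π / 3.15×10^7 s = 1.99×10^-7 s⁻¹.
Phase lag φ = arctan(Cω/λ) = arctan(104/36.26) = 1.23 rad.
Time lag = φ / ω = 1.23 / 1.99×10^-7 = 6.20×10^6 s = 71.7 days.

72 days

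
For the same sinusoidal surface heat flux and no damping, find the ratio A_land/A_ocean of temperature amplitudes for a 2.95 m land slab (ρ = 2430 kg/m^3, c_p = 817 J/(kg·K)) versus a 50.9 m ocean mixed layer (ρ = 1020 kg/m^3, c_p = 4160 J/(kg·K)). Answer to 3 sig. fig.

36.9

C_ocean = 1020 × 4160 × 50.9 = 2.16×10^8 J/(m²·K).
C_land = 2430 × 817 × 2.95 = 5.86×10^6 J/(m²·K).
Undamped amplitude ∝ 1/C, so A_land/A_ocean = C_ocean/C_land = 36.9.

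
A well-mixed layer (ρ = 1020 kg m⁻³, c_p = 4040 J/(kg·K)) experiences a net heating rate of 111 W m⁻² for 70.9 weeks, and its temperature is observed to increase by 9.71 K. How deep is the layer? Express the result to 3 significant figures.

119 m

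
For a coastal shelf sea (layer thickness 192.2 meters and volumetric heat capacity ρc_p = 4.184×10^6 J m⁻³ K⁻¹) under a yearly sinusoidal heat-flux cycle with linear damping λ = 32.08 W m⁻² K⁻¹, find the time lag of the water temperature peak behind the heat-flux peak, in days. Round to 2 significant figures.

80 days

Areal heat capacity C = ρc_p × D = 4.184×10^6 × 192.2 = 8.04×10^8 J/(m²·K).
ω = 2π / 3.15×10^7 s = 1.99×10^-7 s⁻¹.
Phase lag φ = arctan(Cω/λ) = arctan(160/32.08) = 1.37 rad.
Time lag = φ / ω = 1.37 / 1.99×10^-7 = 6.89×10^6 s = 79.8 days.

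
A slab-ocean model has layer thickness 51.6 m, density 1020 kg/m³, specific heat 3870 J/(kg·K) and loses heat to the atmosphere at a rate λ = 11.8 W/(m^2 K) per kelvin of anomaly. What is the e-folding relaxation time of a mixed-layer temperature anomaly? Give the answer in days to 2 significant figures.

Areal heat capacity C = ρ c_p D = 1020 × 3870 × 51.6 = 2.04×10^8 J/(m²·K).
Relaxation time τ = C / λ = 2.04×10^8 / 11.8 = 1.73×10^7 s.
In days: 1.73×10^7 s / (86400 s/day) = 200 days.

200 days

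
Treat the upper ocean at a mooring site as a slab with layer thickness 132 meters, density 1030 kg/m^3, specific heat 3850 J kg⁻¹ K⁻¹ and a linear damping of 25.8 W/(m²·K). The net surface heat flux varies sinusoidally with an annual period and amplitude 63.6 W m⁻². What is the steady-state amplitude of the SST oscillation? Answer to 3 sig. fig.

Areal heat capacity C = ρ c_p D = 1030 × 3850 × 132 = 5.23×10^8 J m⁻² K⁻¹.
Angular frequency ω = 2π / T = 2π / 3.15×10^7 s = 1.99×10^-7 s⁻¹.
√((Cω)² + λ²) = √((104)² + 25.8²) = 107 W/(m²·K).
Amplitude A = F₀ / √((Cω)²+λ²) = 63.6 / 107 = 0.592 K.

0.592 K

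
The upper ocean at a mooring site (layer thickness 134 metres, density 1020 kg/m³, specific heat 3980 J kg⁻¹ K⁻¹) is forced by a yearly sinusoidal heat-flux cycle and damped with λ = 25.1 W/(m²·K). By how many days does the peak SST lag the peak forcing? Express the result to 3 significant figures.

Areal heat capacity C = ρ c_p D = 1020 × 3980 × 134 = 5.44×10^8 J m⁻² K⁻¹.
ω = 2π / 3.15×10^7 s = 1.99×10^-7 s⁻¹.
Phase lag φ = arctan(Cω/λ) = arctan(108/25.1) = 1.34 rad.
Time lag = φ / ω = 1.34 / 1.99×10^-7 = 6.74×10^6 s = 78.0 days.

78.0 days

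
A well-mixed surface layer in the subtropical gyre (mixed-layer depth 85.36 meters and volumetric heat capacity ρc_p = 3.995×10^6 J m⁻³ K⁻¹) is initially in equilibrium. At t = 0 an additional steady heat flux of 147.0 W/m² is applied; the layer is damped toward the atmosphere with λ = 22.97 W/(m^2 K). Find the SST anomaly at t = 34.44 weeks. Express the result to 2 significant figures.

4.8 K

Areal heat capacity C = ρc_p × D = 3.995×10^6 × 85.36 = 3.41×10^8 J m⁻² K⁻¹.
τ = C / λ = 3.41×10^8 / 22.97 = 1.48×10^7 s.
Equilibrium anomaly ΔT_eq = F / λ = 147.0 / 22.97 = 6.40 K.
t = 34.44 weeks = 2.08×10^7 s, so t/τ = 1.40.
ΔT(t) = ΔT_eq (1 − e^(−t/τ)) = 6.40 × (1 − e^−1.40) = 4.83 K.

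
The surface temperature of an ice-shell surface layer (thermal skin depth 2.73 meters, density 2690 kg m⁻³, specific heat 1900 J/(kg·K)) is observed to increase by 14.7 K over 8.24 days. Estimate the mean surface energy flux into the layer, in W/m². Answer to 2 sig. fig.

290

Areal heat capacity C = ρ c_p D = 2690 × 1900 × 2.73 = 1.40×10^7 J m⁻² K⁻¹.
Required heat per unit area: Q = C ΔT = 1.40×10^7 × 14.7 = 2.05×10^8 J/m².
Flux F = Q / Δt = 2.05×10^8 / 7.12×10^5 s = 288 W/m².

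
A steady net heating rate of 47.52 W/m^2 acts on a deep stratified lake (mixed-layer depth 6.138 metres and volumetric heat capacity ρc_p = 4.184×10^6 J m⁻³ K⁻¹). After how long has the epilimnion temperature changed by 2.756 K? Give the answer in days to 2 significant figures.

Areal heat capacity C = ρc_p × D = 4.184×10^6 × 6.138 = 2.57×10^7 J m⁻² K⁻¹.
Time required: Δt = C ΔT / F = 2.57×10^7 × 2.756 / 47.52 = 1.49×10^6 s.
In days: 1.49×10^6 s / (86400 s/day) = 17.2 days.

17 days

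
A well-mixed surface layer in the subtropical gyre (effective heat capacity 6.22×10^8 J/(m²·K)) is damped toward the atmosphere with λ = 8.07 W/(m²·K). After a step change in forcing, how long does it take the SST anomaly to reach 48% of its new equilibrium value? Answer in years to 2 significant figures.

Areal heat capacity C = 6.22×10^8 J/(m²·K) (given).
τ = C / λ = 6.22×10^8 / 8.07 = 7.71×10^7 s.
Fraction reached: 1 − e^(−t/τ) = 0.48 ⇒ t = −τ ln(1 − 0.48) = τ × 0.654.
t = 5.04×10^7 s = 1.60 years.

1.6 years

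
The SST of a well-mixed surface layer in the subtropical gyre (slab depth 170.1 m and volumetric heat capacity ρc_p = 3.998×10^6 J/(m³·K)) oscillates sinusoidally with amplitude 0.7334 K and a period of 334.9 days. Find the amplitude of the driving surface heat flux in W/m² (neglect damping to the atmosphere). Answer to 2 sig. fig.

Areal heat capacity C = ρc_p × D = 3.998×10^6 × 170.1 = 6.80×10^8 J m⁻² K⁻¹.
ω = 2π / 2.89×10^7 s = 2.17×10^-7 s⁻¹.
Cω = 6.80×10^8 × 2.17×10^-7 = 148 W/(m²·K).
F₀ = A × Cω = 0.7334 × 148 = 108 W/m².

110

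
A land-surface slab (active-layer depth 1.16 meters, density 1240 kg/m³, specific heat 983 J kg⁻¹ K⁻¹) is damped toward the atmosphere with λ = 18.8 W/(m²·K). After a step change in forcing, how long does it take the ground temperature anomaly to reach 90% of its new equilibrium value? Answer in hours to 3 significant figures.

Areal heat capacity C = ρ c_p D = 1240 × 983 × 1.16 = 1.41×10^6 J m⁻² K⁻¹.
τ = C / λ = 1.41×10^6 / 18.8 = 75200 s.
Fraction reached: 1 − e^(−t/τ) = 0.90 ⇒ t = −τ ln(1 − 0.90) = τ × 2.30.
t = 1.73×10^5 s = 48.1 hours.

48.1 hours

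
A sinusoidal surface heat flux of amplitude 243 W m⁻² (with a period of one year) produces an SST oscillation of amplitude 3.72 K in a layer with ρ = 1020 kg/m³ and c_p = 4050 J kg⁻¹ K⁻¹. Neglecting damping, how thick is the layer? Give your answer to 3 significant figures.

ω = 2π / 3.15×10^7 s = 1.99×10^-7 s⁻¹.
Required C = F₀ / (A ω) = 243 / (3.72 × 1.99×10^-7) = 3.28×10^8 J/(m²·K).
D = C / (ρ c_p) = 3.28×10^8 / (1020 × 4050) = 79.4 m.

79.4 m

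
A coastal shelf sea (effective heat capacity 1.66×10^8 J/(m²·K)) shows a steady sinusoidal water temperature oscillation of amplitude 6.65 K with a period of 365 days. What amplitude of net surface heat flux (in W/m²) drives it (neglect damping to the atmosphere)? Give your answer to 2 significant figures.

Areal heat capacity C = 1.66×10^8 J/(m²·K) (given).
ω = 2π / 3.15×10^7 s = 1.99×10^-7 s⁻¹.
Cω = 1.66×10^8 × 1.99×10^-7 = 33.1 W/(m²·K).
F₀ = A × Cω = 6.65 × 33.1 = 220 W/m².

220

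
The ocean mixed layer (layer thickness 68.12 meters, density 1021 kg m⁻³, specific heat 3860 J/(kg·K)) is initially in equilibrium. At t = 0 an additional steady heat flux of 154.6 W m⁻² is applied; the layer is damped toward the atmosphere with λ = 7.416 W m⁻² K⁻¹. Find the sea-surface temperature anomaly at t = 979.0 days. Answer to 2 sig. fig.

19 K

Areal heat capacity C = ρ c_p D = 1021 × 3860 × 68.12 = 2.68×10^8 J/(m²·K).
τ = C / λ = 2.68×10^8 / 7.416 = 3.62×10^7 s.
Equilibrium anomaly ΔT_eq = F / λ = 154.6 / 7.416 = 20.8 K.
t = 979.0 days = 8.46×10^7 s, so t/τ = 2.34.
ΔT(t) = ΔT_eq (1 − e^(−t/τ)) = 20.8 × (1 − e^−2.34) = 18.8 K.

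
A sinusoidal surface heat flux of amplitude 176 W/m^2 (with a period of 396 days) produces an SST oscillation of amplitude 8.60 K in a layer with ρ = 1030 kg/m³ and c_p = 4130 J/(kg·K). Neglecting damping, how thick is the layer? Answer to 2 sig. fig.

26 m

ω = 2π / 3.42×10^7 s = 1.84×10^-7 s⁻¹.
Required C = F₀ / (A ω) = 176 / (8.60 × 1.84×10^-7) = 1.11×10^8 J/(m²·K).
D = C / (ρ c_p) = 1.11×10^8 / (1030 × 4130) = 26.2 m.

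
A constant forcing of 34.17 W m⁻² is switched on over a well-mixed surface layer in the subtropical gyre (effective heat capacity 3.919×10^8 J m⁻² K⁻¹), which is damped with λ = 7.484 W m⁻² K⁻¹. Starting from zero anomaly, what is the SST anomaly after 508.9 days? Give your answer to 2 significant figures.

Areal heat capacity C = 3.919×10^8 J m⁻² K⁻¹ (given).
τ = C / λ = 3.92×10^8 / 7.484 = 5.24×10^7 s.
Equilibrium anomaly ΔT_eq = F / λ = 34.17 / 7.484 = 4.57 K.
t = 508.9 days = 4.40×10^7 s, so t/τ = 0.840.
ΔT(t) = ΔT_eq (1 − e^(−t/τ)) = 4.57 × (1 − e^−0.840) = 2.59 K.

2.6 K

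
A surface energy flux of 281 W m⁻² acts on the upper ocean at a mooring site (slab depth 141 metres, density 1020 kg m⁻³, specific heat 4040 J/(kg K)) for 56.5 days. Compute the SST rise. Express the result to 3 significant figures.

2.36 K

Areal heat capacity C = ρ c_p D = 1020 × 4040 × 141 = 5.81×10^8 J m⁻² K⁻¹.
Net heat input Q = F Δt = 281 × (56.5 days × 86400 s/day) = 1.37×10^9 J/m².
ΔT = Q / C = 1.37×10^9 / 5.81×10^8 = 2.36 K.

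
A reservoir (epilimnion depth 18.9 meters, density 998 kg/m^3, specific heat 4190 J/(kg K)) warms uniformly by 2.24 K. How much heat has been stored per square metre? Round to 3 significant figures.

1.77×10^8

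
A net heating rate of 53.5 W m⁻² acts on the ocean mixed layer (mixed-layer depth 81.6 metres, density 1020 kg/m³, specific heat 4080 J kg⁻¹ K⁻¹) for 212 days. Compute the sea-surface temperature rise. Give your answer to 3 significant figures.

2.89 K

Areal heat capacity C = ρ c_p D = 1020 × 4080 × 81.6 = 3.40×10^8 J/(m²·K).
Net heat input Q = F Δt = 53.5 × (212 days × 86400 s/day) = 9.80×10^8 J/m².
ΔT = Q / C = 9.80×10^8 / 3.40×10^8 = 2.89 K.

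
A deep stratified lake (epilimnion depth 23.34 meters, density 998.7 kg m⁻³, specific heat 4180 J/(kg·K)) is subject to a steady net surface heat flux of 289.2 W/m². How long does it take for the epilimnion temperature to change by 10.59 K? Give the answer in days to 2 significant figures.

41 days

Areal heat capacity C = ρ c_p D = 998.7 × 4180 × 23.34 = 9.74×10^7 J/(m²·K).
Time required: Δt = C ΔT / F = 9.74×10^7 × 10.59 / 289.2 = 3.57×10^6 s.
In days: 3.57×10^6 s / (86400 s/day) = 41.3 days.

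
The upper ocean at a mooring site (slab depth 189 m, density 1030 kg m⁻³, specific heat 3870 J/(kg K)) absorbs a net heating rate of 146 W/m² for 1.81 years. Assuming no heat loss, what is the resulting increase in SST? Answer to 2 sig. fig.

11 K

Areal heat capacity C = ρ c_p D = 1030 × 3870 × 189 = 7.53×10^8 J/(m^2 K).
Net heat input Q = F Δt = 146 × (1.81 years × 3.156×10^7 s/year) = 8.34×10^9 J/m².
ΔT = Q / C = 8.34×10^9 / 7.53×10^8 = 11.1 K.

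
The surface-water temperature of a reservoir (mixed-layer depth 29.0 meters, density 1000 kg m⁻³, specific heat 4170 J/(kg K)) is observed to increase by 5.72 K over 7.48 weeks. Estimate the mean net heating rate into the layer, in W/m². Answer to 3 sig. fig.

153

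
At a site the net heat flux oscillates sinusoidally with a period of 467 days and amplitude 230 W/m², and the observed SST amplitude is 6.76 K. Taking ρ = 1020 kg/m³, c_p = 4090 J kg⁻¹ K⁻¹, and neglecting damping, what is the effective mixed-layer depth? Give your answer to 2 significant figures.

52 m

ω = 2π / 4.03×10^7 s = 1.56×10^-7 s⁻¹.
Required C = F₀ / (A ω) = 230 / (6.76 × 1.56×10^-7) = 2.18×10^8 J/(m²·K).
D = C / (ρ c_p) = 2.18×10^8 / (1020 × 4090) = 52.4 m.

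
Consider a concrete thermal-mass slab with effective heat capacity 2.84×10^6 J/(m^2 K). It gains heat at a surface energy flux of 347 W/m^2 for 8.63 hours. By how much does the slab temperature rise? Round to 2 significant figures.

Areal heat capacity C = 2.84×10^6 J/(m^2 K) (given).
Net heat input Q = F Δt = 347 × (8.63 hours × 3600 s/hour) = 1.08×10^7 J/m².
ΔT = Q / C = 1.08×10^7 / 2.84×10^6 = 3.80 K.

3.8 K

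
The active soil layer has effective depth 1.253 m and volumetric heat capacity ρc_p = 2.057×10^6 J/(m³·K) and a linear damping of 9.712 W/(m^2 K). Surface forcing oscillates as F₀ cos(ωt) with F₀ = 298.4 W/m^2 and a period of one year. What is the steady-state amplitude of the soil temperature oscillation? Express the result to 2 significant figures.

31 K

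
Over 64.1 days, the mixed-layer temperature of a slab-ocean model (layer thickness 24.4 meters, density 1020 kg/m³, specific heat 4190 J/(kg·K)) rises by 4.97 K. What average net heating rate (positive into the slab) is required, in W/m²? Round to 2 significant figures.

94

Areal heat capacity C = ρ c_p D = 1020 × 4190 × 24.4 = 1.04×10^8 J m⁻² K⁻¹.
Required heat per unit area: Q = C ΔT = 1.04×10^8 × 4.97 = 5.18×10^8 J/m².
Flux F = Q / Δt = 5.18×10^8 / 5.54×10^6 s = 93.6 W/m².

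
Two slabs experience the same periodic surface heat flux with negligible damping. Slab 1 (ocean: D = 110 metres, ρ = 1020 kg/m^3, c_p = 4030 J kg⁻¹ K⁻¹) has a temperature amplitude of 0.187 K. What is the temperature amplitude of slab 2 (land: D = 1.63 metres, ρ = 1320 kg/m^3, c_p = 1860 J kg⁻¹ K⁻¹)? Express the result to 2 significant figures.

21 K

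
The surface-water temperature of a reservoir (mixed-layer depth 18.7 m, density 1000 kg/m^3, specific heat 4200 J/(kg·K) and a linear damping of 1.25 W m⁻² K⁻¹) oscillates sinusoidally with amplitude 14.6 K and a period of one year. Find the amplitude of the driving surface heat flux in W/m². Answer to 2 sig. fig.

Areal heat capacity C = ρ c_p D = 1000 × 4200 × 18.7 = 7.85×10^7 J/(m^2 K).
ω = 2π / 3.15×10^7 s = 1.99×10^-7 s⁻¹.
√((Cω)² + λ²) = √((15.6)² + 1.25²) = 15.7 W/(m²·K).
F₀ = A × √((Cω)²+λ²) = 14.6 × 15.7 = 229 W/m².

230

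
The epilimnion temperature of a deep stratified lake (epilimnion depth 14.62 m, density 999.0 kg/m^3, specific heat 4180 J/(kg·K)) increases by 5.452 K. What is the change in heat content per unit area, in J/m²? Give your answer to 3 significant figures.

3.33×10^8

Areal heat capacity C = ρ c_p D = 999.0 × 4180 × 14.62 = 6.11×10^7 J m⁻² K⁻¹.
ΔQ = C ΔT = 6.11×10^7 × 5.452 = 3.33×10^8 J/m².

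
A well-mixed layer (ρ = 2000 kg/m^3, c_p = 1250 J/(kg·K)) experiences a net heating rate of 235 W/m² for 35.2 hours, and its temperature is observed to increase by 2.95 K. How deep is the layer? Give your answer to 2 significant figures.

Heat input Q = F Δt = 235 × 1.27×10^5 s = 2.98×10^7 J/m².
Required areal heat capacity C = Q / ΔT = 1.01×10^7 J/(m²·K).
Depth D = C / (ρ c_p) = 1.01×10^7 / (2000 × 1250) = 4.04 m.

4.0 m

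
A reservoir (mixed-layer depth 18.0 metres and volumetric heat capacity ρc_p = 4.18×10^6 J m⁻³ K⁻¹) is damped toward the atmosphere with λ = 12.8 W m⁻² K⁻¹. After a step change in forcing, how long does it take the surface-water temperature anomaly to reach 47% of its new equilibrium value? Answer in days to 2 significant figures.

Areal heat capacity C = ρc_p × D = 4.18×10^6 × 18.0 = 7.52×10^7 J/(m²·K).
τ = C / λ = 7.52×10^7 / 12.8 = 5.88×10^6 s.
Fraction reached: 1 − e^(−t/τ) = 0.47 ⇒ t = −τ ln(1 − 0.47) = τ × 0.635.
t = 3.73×10^6 s = 43.2 days.

43 days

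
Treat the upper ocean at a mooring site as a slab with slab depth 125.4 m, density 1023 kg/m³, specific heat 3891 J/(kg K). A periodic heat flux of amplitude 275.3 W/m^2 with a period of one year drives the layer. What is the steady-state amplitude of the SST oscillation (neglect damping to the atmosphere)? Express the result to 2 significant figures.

Areal heat capacity C = ρ c_p D = 1023 × 3891 × 125.4 = 4.99×10^8 J/(m²·K).
Angular frequency ω = 2π / T = 2π / 3.15×10^7 s = 1.99×10^-7 s⁻¹.
Cω = 4.99×10^8 × 1.99×10^-7 = 99.5 W/(m²·K).
Amplitude A = F₀ / (Cω) = 275.3 / 99.5 = 2.77 K.

2.8 K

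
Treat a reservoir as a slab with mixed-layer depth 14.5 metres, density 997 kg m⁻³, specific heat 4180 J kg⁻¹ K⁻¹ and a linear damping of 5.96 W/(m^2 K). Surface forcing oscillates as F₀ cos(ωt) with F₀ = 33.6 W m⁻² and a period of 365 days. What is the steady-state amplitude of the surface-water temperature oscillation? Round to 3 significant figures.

Areal heat capacity C = ρ c_p D = 997 × 4180 × 14.5 = 6.04×10^7 J/(m²·K).
Angular frequency ω = 2π / T = 2π / 3.15×10^7 s = 1.99×10^-7 s⁻¹.
√((Cω)² + λ²) = √((12.0)² + 5.96²) = 13.4 W/(m²·K).
Amplitude A = F₀ / √((Cω)²+λ²) = 33.6 / 13.4 = 2.50 K.

2.50 K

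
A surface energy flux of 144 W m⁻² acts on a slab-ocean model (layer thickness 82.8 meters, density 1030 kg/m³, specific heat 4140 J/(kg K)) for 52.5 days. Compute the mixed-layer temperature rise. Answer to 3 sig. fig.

1.85 K

Areal heat capacity C = ρ c_p D = 1030 × 4140 × 82.8 = 3.53×10^8 J m⁻² K⁻¹.
Net heat input Q = F Δt = 144 × (52.5 days × 86400 s/day) = 6.53×10^8 J/m².
ΔT = Q / C = 6.53×10^8 / 3.53×10^8 = 1.85 K.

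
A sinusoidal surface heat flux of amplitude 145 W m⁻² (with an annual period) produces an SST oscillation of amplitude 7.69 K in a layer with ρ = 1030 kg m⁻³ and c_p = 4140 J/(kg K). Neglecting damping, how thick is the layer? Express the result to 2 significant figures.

22 m

ω = 2π / 3.15×10^7 s = 1.99×10^-7 s⁻¹.
Required C = F₀ / (A ω) = 145 / (7.69 × 1.99×10^-7) = 9.46×10^7 J/(m²·K).
D = C / (ρ c_p) = 9.46×10^7 / (1030 × 4140) = 22.2 m.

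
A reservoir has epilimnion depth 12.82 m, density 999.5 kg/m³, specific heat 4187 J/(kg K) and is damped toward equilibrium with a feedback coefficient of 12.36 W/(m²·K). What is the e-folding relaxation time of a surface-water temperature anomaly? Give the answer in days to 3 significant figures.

50.2 days

Areal heat capacity C = ρ c_p D = 999.5 × 4187 × 12.82 = 5.37×10^7 J m⁻² K⁻¹.
Relaxation time τ = C / λ = 5.37×10^7 / 12.36 = 4.34×10^6 s.
In days: 4.34×10^6 s / (86400 s/day) = 50.2 days.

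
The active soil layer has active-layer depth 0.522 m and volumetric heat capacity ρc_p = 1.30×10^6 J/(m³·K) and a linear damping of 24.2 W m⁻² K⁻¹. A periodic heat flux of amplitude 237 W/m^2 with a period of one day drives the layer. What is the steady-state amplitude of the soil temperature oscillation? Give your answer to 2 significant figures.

4.3 K

Areal heat capacity C = ρc_p × D = 1.30×10^6 × 0.522 = 6.79×10^5 J m⁻² K⁻¹.
Angular frequency ω = 2π / T = 2π / 86400 s = 7.27×10^-5 s⁻¹.
√((Cω)² + λ²) = √((49.3)² + 24.2²) = 55.0 W/(m²·K).
Amplitude A = F₀ / √((Cω)²+λ²) = 237 / 55.0 = 4.31 K.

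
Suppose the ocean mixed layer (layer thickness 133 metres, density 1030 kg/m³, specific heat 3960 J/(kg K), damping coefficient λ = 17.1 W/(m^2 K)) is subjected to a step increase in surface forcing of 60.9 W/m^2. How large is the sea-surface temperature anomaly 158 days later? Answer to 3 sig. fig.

1.25 K

Areal heat capacity C = ρ c_p D = 1030 × 3960 × 133 = 5.42×10^8 J/(m^2 K).
τ = C / λ = 5.42×10^8 / 17.1 = 3.17×10^7 s.
Equilibrium anomaly ΔT_eq = F / λ = 60.9 / 17.1 = 3.56 K.
t = 158 days = 1.37×10^7 s, so t/τ = 0.430.
ΔT(t) = ΔT_eq (1 − e^(−t/τ)) = 3.56 × (1 − e^−0.430) = 1.25 K.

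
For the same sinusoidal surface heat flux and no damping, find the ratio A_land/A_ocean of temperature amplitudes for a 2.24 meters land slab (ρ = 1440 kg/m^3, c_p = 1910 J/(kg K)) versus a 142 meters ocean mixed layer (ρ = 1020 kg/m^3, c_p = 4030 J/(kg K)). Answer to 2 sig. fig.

C_ocean = 1020 × 4030 × 142 = 5.84×10^8 J/(m²·K).
C_land = 1440 × 1910 × 2.24 = 6.16×10^6 J/(m²·K).
Undamped amplitude ∝ 1/C, so A_land/A_ocean = C_ocean/C_land = 94.7.

95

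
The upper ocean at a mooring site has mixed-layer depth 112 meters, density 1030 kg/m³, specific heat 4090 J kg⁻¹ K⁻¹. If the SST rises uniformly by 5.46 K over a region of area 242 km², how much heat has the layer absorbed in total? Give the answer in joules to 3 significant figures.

6.23×10^17 J

Areal heat capacity C = ρ c_p D = 1030 × 4090 × 112 = 4.72×10^8 J/(m²·K).
Heat per unit area: q = C ΔT = 4.72×10^8 × 5.46 = 2.58×10^9 J/m².
Total heat: Q = q × A = 2.58×10^9 × (242 × 10⁶ m²) = 6.23×10^17 J.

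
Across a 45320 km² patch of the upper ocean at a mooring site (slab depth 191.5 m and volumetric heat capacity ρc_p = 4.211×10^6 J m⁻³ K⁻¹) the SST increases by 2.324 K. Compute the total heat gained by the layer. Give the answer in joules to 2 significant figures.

Areal heat capacity C = ρc_p × D = 4.211×10^6 × 191.5 = 8.06×10^8 J/(m^2 K).
Heat per unit area: q = C ΔT = 8.06×10^8 × 2.324 = 1.87×10^9 J/m².
Total heat: Q = q × A = 1.87×10^9 × (45320 × 10⁶ m²) = 8.49×10^19 J.

8.5×10^19 J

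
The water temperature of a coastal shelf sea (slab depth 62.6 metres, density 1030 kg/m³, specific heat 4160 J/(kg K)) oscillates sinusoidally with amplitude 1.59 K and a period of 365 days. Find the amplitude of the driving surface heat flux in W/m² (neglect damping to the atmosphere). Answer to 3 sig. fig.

Areal heat capacity C = ρ c_p D = 1030 × 4160 × 62.6 = 2.68×10^8 J/(m^2 K).
ω = 2π / 3.15×10^7 s = 1.99×10^-7 s⁻¹.
Cω = 2.68×10^8 × 1.99×10^-7 = 53.4 W/(m²·K).
F₀ = A × Cω = 1.59 × 53.4 = 85.0 W/m².

85.0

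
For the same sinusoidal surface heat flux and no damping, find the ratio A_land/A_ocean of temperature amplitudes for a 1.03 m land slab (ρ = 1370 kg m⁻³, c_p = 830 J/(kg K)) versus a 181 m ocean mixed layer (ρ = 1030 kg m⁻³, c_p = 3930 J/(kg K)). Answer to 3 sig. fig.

626

C_ocean = 1030 × 3930 × 181 = 7.33×10^8 J/(m²·K).
C_land = 1370 × 830 × 1.03 = 1.17×10^6 J/(m²·K).
Undamped amplitude ∝ 1/C, so A_land/A_ocean = C_ocean/C_land = 626.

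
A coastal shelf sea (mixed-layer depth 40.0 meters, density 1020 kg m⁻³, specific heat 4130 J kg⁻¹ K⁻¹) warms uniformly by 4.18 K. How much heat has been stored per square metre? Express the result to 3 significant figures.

7.04×10^8

Areal heat capacity C = ρ c_p D = 1020 × 4130 × 40.0 = 1.69×10^8 J m⁻² K⁻¹.
ΔQ = C ΔT = 1.69×10^8 × 4.18 = 7.04×10^8 J/m².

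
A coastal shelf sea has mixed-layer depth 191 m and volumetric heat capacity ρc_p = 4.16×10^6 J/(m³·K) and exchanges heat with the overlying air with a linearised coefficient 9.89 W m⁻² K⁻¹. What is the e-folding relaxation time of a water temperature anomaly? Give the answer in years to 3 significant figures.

Areal heat capacity C = ρc_p × D = 4.16×10^6 × 191 = 7.95×10^8 J/(m^2 K).
Relaxation time τ = C / λ = 7.95×10^8 / 9.89 = 8.03×10^7 s.
In years: 8.03×10^7 s / (3.156×10^7 s/year) = 2.55 years.

2.55 years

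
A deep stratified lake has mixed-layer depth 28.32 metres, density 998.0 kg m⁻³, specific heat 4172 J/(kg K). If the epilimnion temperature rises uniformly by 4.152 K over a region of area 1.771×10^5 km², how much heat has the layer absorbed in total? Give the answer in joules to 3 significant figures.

8.67×10^19 J

Areal heat capacity C = ρ c_p D = 998.0 × 4172 × 28.32 = 1.18×10^8 J/(m^2 K).
Heat per unit area: q = C ΔT = 1.18×10^8 × 4.152 = 4.90×10^8 J/m².
Total heat: Q = q × A = 4.90×10^8 × (1.771×10^5 × 10⁶ m²) = 8.67×10^19 J.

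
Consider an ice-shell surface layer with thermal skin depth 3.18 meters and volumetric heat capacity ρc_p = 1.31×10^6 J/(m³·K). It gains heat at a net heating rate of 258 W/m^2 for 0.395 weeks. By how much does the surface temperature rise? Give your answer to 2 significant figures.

15 K

Areal heat capacity C = ρc_p × D = 1.31×10^6 × 3.18 = 4.17×10^6 J/(m²·K).
Net heat input Q = F Δt = 258 × (0.395 weeks × 6.048×10^5 s/week) = 6.16×10^7 J/m².
ΔT = Q / C = 6.16×10^7 / 4.17×10^6 = 14.8 K.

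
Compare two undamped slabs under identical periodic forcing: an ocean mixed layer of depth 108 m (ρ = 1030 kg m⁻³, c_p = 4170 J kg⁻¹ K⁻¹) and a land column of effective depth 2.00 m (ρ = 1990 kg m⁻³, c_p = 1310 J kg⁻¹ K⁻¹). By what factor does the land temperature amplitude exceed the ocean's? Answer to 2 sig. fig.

89

C_ocean = 1030 × 4170 × 108 = 4.64×10^8 J/(m²·K).
C_land = 1990 × 1310 × 2.00 = 5.21×10^6 J/(m²·K).
Undamped amplitude ∝ 1/C, so A_land/A_ocean = C_ocean/C_land = 89.0.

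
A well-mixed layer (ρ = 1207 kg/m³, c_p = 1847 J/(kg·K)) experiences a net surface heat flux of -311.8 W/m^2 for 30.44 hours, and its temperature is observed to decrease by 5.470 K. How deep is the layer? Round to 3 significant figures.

Heat input Q = F Δt = -311.8 × 1.10×10^5 s = -3.42×10^7 J/m².
Required areal heat capacity C = Q / ΔT = 6.25×10^6 J/(m²·K).
Depth D = C / (ρ c_p) = 6.25×10^6 / (1207 × 1847) = 2.80 m.

2.80 m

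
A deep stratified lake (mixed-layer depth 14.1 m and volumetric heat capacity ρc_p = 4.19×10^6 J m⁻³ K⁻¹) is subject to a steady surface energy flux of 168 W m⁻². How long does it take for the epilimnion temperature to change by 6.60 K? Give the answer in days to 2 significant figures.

27 days

Areal heat capacity C = ρc_p × D = 4.19×10^6 × 14.1 = 5.91×10^7 J/(m²·K).
Time required: Δt = C ΔT / F = 5.91×10^7 × 6.60 / 168 = 2.32×10^6 s.
In days: 2.32×10^6 s / (86400 s/day) = 26.9 days.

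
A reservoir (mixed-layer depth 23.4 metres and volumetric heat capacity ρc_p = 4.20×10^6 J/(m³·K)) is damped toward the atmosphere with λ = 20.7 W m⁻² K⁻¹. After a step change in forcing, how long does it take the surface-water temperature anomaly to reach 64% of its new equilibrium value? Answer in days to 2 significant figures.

56 days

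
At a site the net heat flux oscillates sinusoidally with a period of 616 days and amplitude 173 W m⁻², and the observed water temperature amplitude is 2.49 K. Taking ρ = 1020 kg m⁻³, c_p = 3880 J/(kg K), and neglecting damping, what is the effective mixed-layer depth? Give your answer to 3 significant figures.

149 m

ω = 2π / 5.32×10^7 s = 1.18×10^-7 s⁻¹.
Required C = F₀ / (A ω) = 173 / (2.49 × 1.18×10^-7) = 5.89×10^8 J/(m²·K).
D = C / (ρ c_p) = 5.89×10^8 / (1020 × 3880) = 149 m.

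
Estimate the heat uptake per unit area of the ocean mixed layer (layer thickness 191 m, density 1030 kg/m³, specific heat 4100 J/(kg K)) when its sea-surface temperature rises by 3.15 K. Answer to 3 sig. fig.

Areal heat capacity C = ρ c_p D = 1030 × 4100 × 191 = 8.07×10^8 J/(m^2 K).
ΔQ = C ΔT = 8.07×10^8 × 3.15 = 2.54×10^9 J/m².

2.54×10^9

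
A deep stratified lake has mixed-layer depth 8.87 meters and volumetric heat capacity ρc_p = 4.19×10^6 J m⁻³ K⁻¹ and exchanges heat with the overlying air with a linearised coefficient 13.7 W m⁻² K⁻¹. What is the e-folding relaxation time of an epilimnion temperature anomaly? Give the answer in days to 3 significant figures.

Areal heat capacity C = ρc_p × D = 4.19×10^6 × 8.87 = 3.72×10^7 J m⁻² K⁻¹.
Relaxation time τ = C / λ = 3.72×10^7 / 13.7 = 2.71×10^6 s.
In days: 2.71×10^6 s / (86400 s/day) = 31.4 days.

31.4 days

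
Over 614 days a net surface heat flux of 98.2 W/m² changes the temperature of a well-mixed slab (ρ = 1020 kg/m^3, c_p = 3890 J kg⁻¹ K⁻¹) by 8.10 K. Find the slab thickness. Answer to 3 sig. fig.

Heat input Q = F Δt = 98.2 × 5.30×10^7 s = 5.21×10^9 J/m².
Required areal heat capacity C = Q / ΔT = 6.43×10^8 J/(m²·K).
Depth D = C / (ρ c_p) = 6.43×10^8 / (1020 × 3890) = 162 m.

162 m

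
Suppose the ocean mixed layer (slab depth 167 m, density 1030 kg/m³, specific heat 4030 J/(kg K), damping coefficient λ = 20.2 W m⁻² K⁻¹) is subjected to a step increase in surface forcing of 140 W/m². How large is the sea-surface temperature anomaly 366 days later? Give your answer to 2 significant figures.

4.2 K

Areal heat capacity C = ρ c_p D = 1030 × 4030 × 167 = 6.93×10^8 J/(m^2 K).
τ = C / λ = 6.93×10^8 / 20.2 = 3.43×10^7 s.
Equilibrium anomaly ΔT_eq = F / λ = 140 / 20.2 = 6.93 K.
t = 366 days = 3.16×10^7 s, so t/τ = 0.921.
ΔT(t) = ΔT_eq (1 − e^(−t/τ)) = 6.93 × (1 − e^−0.921) = 4.17 K.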